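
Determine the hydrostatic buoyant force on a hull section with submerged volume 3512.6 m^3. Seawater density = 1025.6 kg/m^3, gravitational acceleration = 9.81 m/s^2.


Formula: Fb = rho * g * V
Substituting: Fb = 1025.6 * 9.81 * 3512.6
Intermediate: 1025.6 * 9.81 = 10061.136
Result: Fb = 10061.136 * 3512.6 ≈ 35341000 N (5 s.f.)

35341000 N


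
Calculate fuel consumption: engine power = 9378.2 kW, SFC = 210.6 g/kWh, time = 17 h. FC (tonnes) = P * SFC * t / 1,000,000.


Formula: FC (tonnes) = P * SFC * t / 1,000,000
Step 1 — P * SFC * t = 9378.2 * 210.6 * 17 = 33575831.64 g
Step 2 — FC (tonnes) = 33575831.64 / 1,000,000 ≈ 33.576 tonnes (5 s.f.)

33.576 tonnes


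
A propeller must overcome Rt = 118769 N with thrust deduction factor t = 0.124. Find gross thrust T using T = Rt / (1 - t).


Formula: T = Rt / (1 - t)
Step 1 — (1 - t) = 1 - 0.124 = 0.876
Step 2 — T = 118769 / 0.876 ≈ 135580 N (5 s.f.)

135580 N


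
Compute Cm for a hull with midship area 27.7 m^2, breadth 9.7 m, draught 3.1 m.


Formula: Cm = Am / (B * T)
Step 1 — B * T = 9.7 * 3.1 = 30.07 m^2
Step 2 — Cm = 27.7 / 30.07 ≈ 0.92118 (5 s.f.)

0.92118


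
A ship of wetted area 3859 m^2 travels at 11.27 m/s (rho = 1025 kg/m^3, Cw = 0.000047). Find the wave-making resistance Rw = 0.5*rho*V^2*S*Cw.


Formula: Rw = 0.5 * rho * V^2 * S * Cw
Step 1 — V^2 = 11.27^2 = 127.0129
Step 2 — 0.5 * rho * V^2 = 0.5 * 1025 * 127.0129 = 65094.11125
Step 3 — Rw = 65094.11125 * 3859 * 0.000047 ≈ 11806 N (5 s.f.)

11806 N


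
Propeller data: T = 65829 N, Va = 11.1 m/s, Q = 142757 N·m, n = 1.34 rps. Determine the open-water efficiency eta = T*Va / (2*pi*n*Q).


Formula: eta = T * Va / (2 * pi * n * Q)
Step 1 — numerator = T * Va = 65829 * 11.1 = 730701.9
Step 2 — 2 * pi * n = 2 * pi * 1.34 = 8.419468
Step 3 — denominator = 8.419468 * 142757 = 1201937.99
Step 4 — eta = 730701.9 / 1201937.99 ≈ 0.60794 (5 s.f.)

0.60794


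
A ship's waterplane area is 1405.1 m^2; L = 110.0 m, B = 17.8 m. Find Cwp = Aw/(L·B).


Formula: Cwp = Aw / (L * B)
Step 1 — L * B = 110.0 * 17.8 = 1958.0 m^2
Step 2 — Cwp = 1405.1 / 1958.0 ≈ 0.71762 (5 s.f.)

0.71762


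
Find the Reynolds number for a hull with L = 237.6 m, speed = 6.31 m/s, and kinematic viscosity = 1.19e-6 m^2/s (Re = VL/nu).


Formula: Re = V * L / nu
Step 1 — V * L = 6.31 * 237.6 = 1499.256 m^2/s
Step 2 — Re = 1499.256 / 1.19e-6 = 1.26e+09

1.26e+09


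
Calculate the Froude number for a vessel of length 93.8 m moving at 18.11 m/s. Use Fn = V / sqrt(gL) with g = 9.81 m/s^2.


Formula: Fn = V / sqrt(g * L)
Step 1 — g * L = 9.81 * 93.8 = 920.178
Step 2 — sqrt(g * L) = sqrt(920.178) = 30.334436
Step 3 — Fn = 18.11 / 30.334436 ≈ 0.59701 (5 s.f.)

0.59701


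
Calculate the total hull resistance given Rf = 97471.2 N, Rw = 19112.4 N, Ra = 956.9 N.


Formula: Rt = Rf + Rw + Ra
Substituting: Rt = 97471.2 + 19112.4 + 956.9
Result: Rt = 117540.5 N

117540.5 N


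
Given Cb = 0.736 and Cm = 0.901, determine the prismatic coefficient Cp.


Formula: Cp = Cb / Cm
Substituting: Cp = 0.736 / 0.901
Result: Cp ≈ 0.81687 (5 s.f.)

0.81687


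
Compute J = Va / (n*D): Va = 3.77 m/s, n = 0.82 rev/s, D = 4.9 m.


Formula: J = Va / (n * D)
Step 1 — n * D = 0.82 * 4.9 = 4.018
Step 2 — J = 3.77 / 4.018 ≈ 0.93828 (5 s.f.)

0.93828


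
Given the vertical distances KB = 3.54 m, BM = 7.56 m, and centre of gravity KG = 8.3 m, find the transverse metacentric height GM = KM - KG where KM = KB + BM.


Formula: GM = KB + BM - KG
Step 1 — KM = KB + BM = 3.54 + 7.56 = 11.1 m
Step 2 — GM = KM - KG = 11.1 - 8.3 = 2.8 m

2.8 m


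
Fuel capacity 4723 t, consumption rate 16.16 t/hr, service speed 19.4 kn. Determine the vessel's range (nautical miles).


Formula: endurance = fuel / rate; range = endurance * speed
Step 1 — endurance = 4723 / 16.16 = 292.2649 hours
Step 2 — range = 292.2649 * 19.4 ≈ 5669.9 nautical miles (5 s.f.)

5669.9 NM


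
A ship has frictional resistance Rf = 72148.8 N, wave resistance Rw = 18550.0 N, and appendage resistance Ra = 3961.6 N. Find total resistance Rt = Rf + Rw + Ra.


Formula: Rt = Rf + Rw + Ra
Substituting: Rt = 72148.8 + 18550.0 + 3961.6
Result: Rt = 94660.4 N

94660.4 N


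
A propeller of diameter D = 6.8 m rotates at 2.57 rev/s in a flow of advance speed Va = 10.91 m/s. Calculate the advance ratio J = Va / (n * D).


Formula: J = Va / (n * D)
Step 1 — n * D = 2.57 * 6.8 = 17.476
Step 2 — J = 10.91 / 17.476 ≈ 0.62428 (5 s.f.)

0.62428


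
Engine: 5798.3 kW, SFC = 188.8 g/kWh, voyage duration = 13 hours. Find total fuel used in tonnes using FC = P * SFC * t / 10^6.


Formula: FC (tonnes) = P * SFC * t / 1,000,000
Step 1 — P * SFC * t = 5798.3 * 188.8 * 13 = 14231347.52 g
Step 2 — FC (tonnes) = 14231347.52 / 1,000,000 ≈ 14.231 tonnes (5 s.f.)

14.231 tonnes


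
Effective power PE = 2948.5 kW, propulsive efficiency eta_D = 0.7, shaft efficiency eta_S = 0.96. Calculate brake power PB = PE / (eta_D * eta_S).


Formula: PB = PE / (eta_D * eta_S)
Step 1 — combined efficiency = eta_D * eta_S = 0.7 * 0.96 = 0.672
Step 2 — PB = 2948.5 / 0.672 ≈ 4387.6 kW (5 s.f.)

4387.6 kW


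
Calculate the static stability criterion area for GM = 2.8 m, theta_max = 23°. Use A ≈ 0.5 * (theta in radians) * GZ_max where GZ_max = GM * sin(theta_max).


Formula: GZ_max = GM * sin(theta); Area = 0.5 * theta_rad * GZ_max
Step 1 — GZ_max = 2.8 * sin(23°) = 2.8 * 0.390731 = 1.094047 m
Step 2 — theta_rad = 23 * pi/180 = 0.401426 rad
Step 3 — Area = 0.5 * 0.401426 * 1.094047 ≈ 0.21959 m·rad (5 s.f.)

0.21959 m·rad


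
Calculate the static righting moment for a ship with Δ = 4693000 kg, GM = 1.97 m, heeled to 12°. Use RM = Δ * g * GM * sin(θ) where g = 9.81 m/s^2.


Formula: GZ = GM * sin(theta); RM = disp * g * GZ
Step 1 — GZ = 1.97 * sin(12°) = 1.97 * 0.207912 = 0.409587 m
Step 2 — RM = 4693000 * 9.81 * 0.409587 ≈ 18857000 N·m (5 s.f.)

18857000 N·m


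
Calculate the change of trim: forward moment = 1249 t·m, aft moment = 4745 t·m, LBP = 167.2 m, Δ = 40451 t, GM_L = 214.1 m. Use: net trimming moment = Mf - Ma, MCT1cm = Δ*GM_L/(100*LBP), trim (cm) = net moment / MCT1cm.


Formula: net trimming moment = Mf - Ma; MCT1cm = Δ*GM_L/(100*LBP); trim = net moment / MCT1cm
Step 1 — net trimming moment = 1249 - 4745 = -3496 t·m
Step 2 — MCT1cm = 40451 * 214.1 / (100 * 167.2) = 517.976 t·m/cm
Step 3 — trim = -3496 / 517.976 ≈ -6.7493 cm (5 s.f.)

-6.7493 cm


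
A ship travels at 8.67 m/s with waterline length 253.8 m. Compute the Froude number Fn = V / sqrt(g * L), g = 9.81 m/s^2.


Formula: Fn = V / sqrt(g * L)
Step 1 — g * L = 9.81 * 253.8 = 2489.778
Step 2 — sqrt(g * L) = sqrt(2489.778) = 49.897675
Step 3 — Fn = 8.67 / 49.897675 ≈ 0.17376 (5 s.f.)

0.17376


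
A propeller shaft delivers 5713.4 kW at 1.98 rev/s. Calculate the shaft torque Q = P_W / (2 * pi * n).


Formula: Q = P_W / (2 * pi * n)
Step 1 — P_W = 5713.4 kW * 1000 = 5713400.0 W
Step 2 — 2 * pi * n = 2 * pi * 1.98 = 12.440707
Step 3 — Q = 5713400.0 / 12.440707 ≈ 459250 N·m (5 s.f.)

459250 N·m


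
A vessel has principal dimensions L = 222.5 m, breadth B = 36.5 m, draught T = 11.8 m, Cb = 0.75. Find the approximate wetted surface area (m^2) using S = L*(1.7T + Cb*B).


Formula: S = 1.7*L*T + V/T with V = Cb*L*B*T, i.e. S = L * (1.7*T + Cb*B)
Step 1 — 1.7*T = 1.7 * 11.8 = 20.06 m
Step 2 — Cb*B = 0.75 * 36.5 = 27.375 m
Step 3 — 1.7*T + Cb*B = 20.06 + 27.375 = 47.435 m
Step 4 — S = 222.5 * 47.435 ≈ 10554 m^2 (5 s.f.)

10554 m^2


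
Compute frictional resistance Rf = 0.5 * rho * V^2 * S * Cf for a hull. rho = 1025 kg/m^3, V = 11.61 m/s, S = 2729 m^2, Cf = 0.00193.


Formula: Rf = 0.5 * rho * V^2 * S * Cf
Step 1 — V^2 = 11.61^2 = 134.7921
Step 2 — 0.5 * rho * V^2 = 0.5 * 1025 * 134.7921 = 69080.95125
Step 3 — Rf = 69080.95125 * 2729 * 0.00193 ≈ 363850 N (5 s.f.)

363850 N


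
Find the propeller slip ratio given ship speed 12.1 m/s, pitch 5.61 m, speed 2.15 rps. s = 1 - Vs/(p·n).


Formula: s = 1 - Vs / (p * n)
Step 1 — p * n = 5.61 * 2.15 = 12.0615
Step 2 — Vs / (p*n) = 12.1 / 12.0615 = 1.003192 (6 d.p.)
Step 3 — s = 1 - 1.003192 = -0.003192

-0.003192


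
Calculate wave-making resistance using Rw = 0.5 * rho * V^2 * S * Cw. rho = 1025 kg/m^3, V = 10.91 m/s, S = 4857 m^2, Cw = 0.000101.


Formula: Rw = 0.5 * rho * V^2 * S * Cw
Step 1 — V^2 = 10.91^2 = 119.0281
Step 2 — 0.5 * rho * V^2 = 0.5 * 1025 * 119.0281 = 61001.90125
Step 3 — Rw = 61001.90125 * 4857 * 0.000101 ≈ 29925 N (5 s.f.)

29925 N


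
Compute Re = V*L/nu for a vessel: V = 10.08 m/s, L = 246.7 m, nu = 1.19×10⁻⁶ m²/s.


Formula: Re = V * L / nu
Step 1 — V * L = 10.08 * 246.7 = 2486.736 m^2/s
Step 2 — Re = 2486.736 / 1.19e-6 = 2.09e+09

2.09e+09


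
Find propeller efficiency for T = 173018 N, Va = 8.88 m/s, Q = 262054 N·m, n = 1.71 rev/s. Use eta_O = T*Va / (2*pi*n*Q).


Formula: eta = T * Va / (2 * pi * n * Q)
Step 1 — numerator = T * Va = 173018 * 8.88 = 1536399.84
Step 2 — 2 * pi * n = 2 * pi * 1.71 = 10.744247
Step 3 — denominator = 10.744247 * 262054 = 2815572.9
Step 4 — eta = 1536399.84 / 2815572.9 ≈ 0.54568 (5 s.f.)

0.54568


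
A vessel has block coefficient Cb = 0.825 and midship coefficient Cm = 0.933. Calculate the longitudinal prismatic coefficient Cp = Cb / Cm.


Formula: Cp = Cb / Cm
Substituting: Cp = 0.825 / 0.933
Result: Cp ≈ 0.88424 (5 s.f.)

0.88424


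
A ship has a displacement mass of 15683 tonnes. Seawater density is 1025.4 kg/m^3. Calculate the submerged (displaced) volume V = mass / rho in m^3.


Formula: V = mass / rho
Step 1 — convert tonnes to kg: 15683 t * 1000 = 15683000 kg
Step 2 — V = 15683000 / 1025.4 ≈ 15295 m^3 (5 s.f.)

15295 m^3


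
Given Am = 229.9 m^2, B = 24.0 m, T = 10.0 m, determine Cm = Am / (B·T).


Formula: Cm = Am / (B * T)
Step 1 — B * T = 24.0 * 10.0 = 240.0 m^2
Step 2 — Cm = 229.9 / 240.0 ≈ 0.95792 (5 s.f.)

0.95792


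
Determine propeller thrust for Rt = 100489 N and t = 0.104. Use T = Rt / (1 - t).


Formula: T = Rt / (1 - t)
Step 1 — (1 - t) = 1 - 0.104 = 0.896
Step 2 — T = 100489 / 0.896 ≈ 112150 N (5 s.f.)

112150 N


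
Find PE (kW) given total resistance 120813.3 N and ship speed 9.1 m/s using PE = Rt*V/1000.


Formula: PE = Rt * V / 1000 (kW)
Step 1 — PE (W) = 120813.3 * 9.1 = 1099401.03 W
Step 2 — PE (kW) = 1099401.03 / 1000 ≈ 1099.4 kW (5 s.f.)

1099.4 kW


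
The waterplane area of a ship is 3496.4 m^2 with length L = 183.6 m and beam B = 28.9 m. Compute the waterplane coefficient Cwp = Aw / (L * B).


Formula: Cwp = Aw / (L * B)
Step 1 — L * B = 183.6 * 28.9 = 5306.04 m^2
Step 2 — Cwp = 3496.4 / 5306.04 ≈ 0.65895 (5 s.f.)

0.65895


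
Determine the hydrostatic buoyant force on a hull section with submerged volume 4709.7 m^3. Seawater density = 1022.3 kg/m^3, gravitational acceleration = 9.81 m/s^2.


Formula: Fb = rho * g * V
Substituting: Fb = 1022.3 * 9.81 * 4709.7
Intermediate: 1022.3 * 9.81 = 10028.763
Result: Fb = 10028.763 * 4709.7 ≈ 47232000 N (5 s.f.)

47232000 N


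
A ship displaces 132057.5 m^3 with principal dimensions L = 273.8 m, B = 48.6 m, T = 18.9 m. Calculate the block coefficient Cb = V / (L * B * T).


Formula: Cb = V / (L * B * T)
Step 1 — L * B * T = 273.8 * 48.6 * 18.9 = 251496.252 m^3
Step 2 — Cb = 132057.5 / 251496.252 ≈ 0.52509 (5 s.f.)

0.52509


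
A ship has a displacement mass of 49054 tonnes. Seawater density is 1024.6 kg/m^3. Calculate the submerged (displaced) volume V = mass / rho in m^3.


Formula: V = mass / rho
Step 1 — convert tonnes to kg: 49054 t * 1000 = 49054000 kg
Step 2 — V = 49054000 / 1024.6 ≈ 47876 m^3 (5 s.f.)

47876 m^3


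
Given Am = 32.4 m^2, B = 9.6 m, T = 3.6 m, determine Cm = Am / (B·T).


Formula: Cm = Am / (B * T)
Step 1 — B * T = 9.6 * 3.6 = 34.56 m^2
Step 2 — Cm = 32.4 / 34.56 ≈ 0.93750 (5 s.f.)

0.93750


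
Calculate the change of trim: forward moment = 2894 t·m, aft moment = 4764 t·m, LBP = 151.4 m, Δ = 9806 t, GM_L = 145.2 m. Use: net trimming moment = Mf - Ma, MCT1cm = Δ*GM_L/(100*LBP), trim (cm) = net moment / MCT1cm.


Formula: net trimming moment = Mf - Ma; MCT1cm = Δ*GM_L/(100*LBP); trim = net moment / MCT1cm
Step 1 — net trimming moment = 2894 - 4764 = -1870 t·m
Step 2 — MCT1cm = 9806 * 145.2 / (100 * 151.4) = 94.0443 t·m/cm
Step 3 — trim = -1870 / 94.0443 ≈ -19.884 cm (5 s.f.)

-19.884 cm


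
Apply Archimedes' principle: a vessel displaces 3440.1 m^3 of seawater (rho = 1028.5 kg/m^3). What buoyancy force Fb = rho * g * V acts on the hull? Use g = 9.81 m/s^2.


Formula: Fb = rho * g * V
Substituting: Fb = 1028.5 * 9.81 * 3440.1
Intermediate: 1028.5 * 9.81 = 10089.585
Result: Fb = 10089.585 * 3440.1 ≈ 34709000 N (5 s.f.)

34709000 N


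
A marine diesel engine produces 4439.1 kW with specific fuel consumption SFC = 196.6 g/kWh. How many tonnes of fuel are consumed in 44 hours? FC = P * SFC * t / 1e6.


Formula: FC (tonnes) = P * SFC * t / 1,000,000
Step 1 — P * SFC * t = 4439.1 * 196.6 * 44 = 38399990.64 g
Step 2 — FC (tonnes) = 38399990.64 / 1,000,000 ≈ 38.400 tonnes (5 s.f.)

38.400 tonnes


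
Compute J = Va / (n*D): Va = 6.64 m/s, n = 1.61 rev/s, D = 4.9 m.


Formula: J = Va / (n * D)
Step 1 — n * D = 1.61 * 4.9 = 7.889
Step 2 — J = 6.64 / 7.889 ≈ 0.84168 (5 s.f.)

0.84168


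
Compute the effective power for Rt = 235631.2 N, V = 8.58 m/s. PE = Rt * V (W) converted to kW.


Formula: PE = Rt * V / 1000 (kW)
Step 1 — PE (W) = 235631.2 * 8.58 = 2021715.696 W
Step 2 — PE (kW) = 2021715.696 / 1000 ≈ 2021.7 kW (5 s.f.)

2021.7 kW


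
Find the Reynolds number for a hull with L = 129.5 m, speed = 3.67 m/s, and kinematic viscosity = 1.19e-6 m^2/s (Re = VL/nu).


Formula: Re = V * L / nu
Step 1 — V * L = 3.67 * 129.5 = 475.265 m^2/s
Step 2 — Re = 475.265 / 1.19e-6 = 3.99e+08

3.99e+08


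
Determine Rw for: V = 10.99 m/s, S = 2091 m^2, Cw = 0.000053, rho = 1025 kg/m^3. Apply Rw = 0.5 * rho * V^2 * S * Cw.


Formula: Rw = 0.5 * rho * V^2 * S * Cw
Step 1 — V^2 = 10.99^2 = 120.7801
Step 2 — 0.5 * rho * V^2 = 0.5 * 1025 * 120.7801 = 61899.80125
Step 3 — Rw = 61899.80125 * 2091 * 0.000053 ≈ 6859.9 N (5 s.f.)

6859.9 N


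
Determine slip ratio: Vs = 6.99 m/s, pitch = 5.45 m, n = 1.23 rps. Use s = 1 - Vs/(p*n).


Formula: s = 1 - Vs / (p * n)
Step 1 — p * n = 5.45 * 1.23 = 6.7035
Step 2 — Vs / (p*n) = 6.99 / 6.7035 = 1.042739 (6 d.p.)
Step 3 — s = 1 - 1.042739 = -0.042739

-0.042739


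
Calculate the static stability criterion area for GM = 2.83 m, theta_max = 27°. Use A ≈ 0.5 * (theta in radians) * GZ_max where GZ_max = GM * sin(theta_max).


Formula: GZ_max = GM * sin(theta); Area = 0.5 * theta_rad * GZ_max
Step 1 — GZ_max = 2.83 * sin(27°) = 2.83 * 0.45399 = 1.284792 m
Step 2 — theta_rad = 27 * pi/180 = 0.471239 rad
Step 3 — Area = 0.5 * 0.471239 * 1.284792 ≈ 0.30272 m·rad (5 s.f.)

0.30272 m·rad


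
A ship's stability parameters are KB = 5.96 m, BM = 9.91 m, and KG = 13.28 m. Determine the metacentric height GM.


Formula: GM = KB + BM - KG
Step 1 — KM = KB + BM = 5.96 + 9.91 = 15.87 m
Step 2 — GM = KM - KG = 15.87 - 13.28 = 2.59 m

2.59 m


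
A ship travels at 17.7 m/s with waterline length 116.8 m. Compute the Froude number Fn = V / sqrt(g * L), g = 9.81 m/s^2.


Formula: Fn = V / sqrt(g * L)
Step 1 — g * L = 9.81 * 116.8 = 1145.808
Step 2 — sqrt(g * L) = sqrt(1145.808) = 33.849786
Step 3 — Fn = 17.7 / 33.849786 ≈ 0.52290 (5 s.f.)

0.52290


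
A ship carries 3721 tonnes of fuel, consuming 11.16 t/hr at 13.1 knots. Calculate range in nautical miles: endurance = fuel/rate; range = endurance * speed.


Formula: endurance = fuel / rate; range = endurance * speed
Step 1 — endurance = 3721 / 11.16 = 333.4229 hours
Step 2 — range = 333.4229 * 13.1 ≈ 4367.8 nautical miles (5 s.f.)

4367.8 NM


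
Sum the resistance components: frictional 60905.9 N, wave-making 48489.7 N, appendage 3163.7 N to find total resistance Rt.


Formula: Rt = Rf + Rw + Ra
Substituting: Rt = 60905.9 + 48489.7 + 3163.7
Result: Rt = 112559.3 N

112559.3 N


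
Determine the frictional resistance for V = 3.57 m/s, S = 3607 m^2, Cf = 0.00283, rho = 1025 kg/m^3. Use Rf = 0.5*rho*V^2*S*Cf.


Formula: Rf = 0.5 * rho * V^2 * S * Cf
Step 1 — V^2 = 3.57^2 = 12.7449
Step 2 — 0.5 * rho * V^2 = 0.5 * 1025 * 12.7449 = 6531.76125
Step 3 — Rf = 6531.76125 * 3607 * 0.00283 ≈ 66675 N (5 s.f.)

66675 N


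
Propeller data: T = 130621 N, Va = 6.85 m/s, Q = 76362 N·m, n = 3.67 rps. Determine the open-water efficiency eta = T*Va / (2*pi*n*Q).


Formula: eta = T * Va / (2 * pi * n * Q)
Step 1 — numerator = T * Va = 130621 * 6.85 = 894753.85
Step 2 — 2 * pi * n = 2 * pi * 3.67 = 23.05929
Step 3 — denominator = 23.05929 * 76362 = 1760853.5
Step 4 — eta = 894753.85 / 1760853.5 ≈ 0.50814 (5 s.f.)

0.50814


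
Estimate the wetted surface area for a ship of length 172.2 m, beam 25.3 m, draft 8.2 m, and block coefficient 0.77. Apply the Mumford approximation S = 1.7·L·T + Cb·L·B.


Formula: S = 1.7*L*T + V/T with V = Cb*L*B*T, i.e. S = L * (1.7*T + Cb*B)
Step 1 — 1.7*T = 1.7 * 8.2 = 13.94 m
Step 2 — Cb*B = 0.77 * 25.3 = 19.481 m
Step 3 — 1.7*T + Cb*B = 13.94 + 19.481 = 33.421 m
Step 4 — S = 172.2 * 33.421 ≈ 5755.1 m^2 (5 s.f.)

5755.1 m^2


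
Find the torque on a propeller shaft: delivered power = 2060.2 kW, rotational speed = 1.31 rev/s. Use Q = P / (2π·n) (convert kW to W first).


Formula: Q = P_W / (2 * pi * n)
Step 1 — P_W = 2060.2 kW * 1000 = 2060200.0 W
Step 2 — 2 * pi * n = 2 * pi * 1.31 = 8.230973
Step 3 — Q = 2060200.0 / 8.230973 ≈ 250300 N·m (5 s.f.)

250300 N·m


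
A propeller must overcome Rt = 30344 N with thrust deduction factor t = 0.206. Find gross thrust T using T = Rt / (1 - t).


Formula: T = Rt / (1 - t)
Step 1 — (1 - t) = 1 - 0.206 = 0.794
Step 2 — T = 30344 / 0.794 ≈ 38217 N (5 s.f.)

38217 N


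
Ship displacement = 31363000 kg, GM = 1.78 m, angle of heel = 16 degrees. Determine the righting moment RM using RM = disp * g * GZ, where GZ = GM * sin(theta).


Formula: GZ = GM * sin(theta); RM = disp * g * GZ
Step 1 — GZ = 1.78 * sin(16°) = 1.78 * 0.275637 = 0.490634 m
Step 2 — RM = 31363000 * 9.81 * 0.490634 ≈ 150950000 N·m (5 s.f.)

150950000 N·m


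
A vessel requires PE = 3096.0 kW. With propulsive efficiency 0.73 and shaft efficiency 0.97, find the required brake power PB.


Formula: PB = PE / (eta_D * eta_S)
Step 1 — combined efficiency = eta_D * eta_S = 0.73 * 0.97 = 0.7081
Step 2 — PB = 3096.0 / 0.7081 ≈ 4372.3 kW (5 s.f.)

4372.3 kW


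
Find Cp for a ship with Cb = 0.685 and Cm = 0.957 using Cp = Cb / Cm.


Formula: Cp = Cb / Cm
Substituting: Cp = 0.685 / 0.957
Result: Cp ≈ 0.71578 (5 s.f.)

0.71578


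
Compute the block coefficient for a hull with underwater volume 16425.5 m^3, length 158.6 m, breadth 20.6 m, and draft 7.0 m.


Formula: Cb = V / (L * B * T)
Step 1 — L * B * T = 158.6 * 20.6 * 7.0 = 22870.12 m^3
Step 2 — Cb = 16425.5 / 22870.12 ≈ 0.71821 (5 s.f.)

0.71821


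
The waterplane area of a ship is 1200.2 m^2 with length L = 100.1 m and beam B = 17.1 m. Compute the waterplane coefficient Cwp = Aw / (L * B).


Formula: Cwp = Aw / (L * B)
Step 1 — L * B = 100.1 * 17.1 = 1711.71 m^2
Step 2 — Cwp = 1200.2 / 1711.71 ≈ 0.70117 (5 s.f.)

0.70117


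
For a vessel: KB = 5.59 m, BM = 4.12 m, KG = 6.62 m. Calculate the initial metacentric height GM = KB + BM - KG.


Formula: GM = KB + BM - KG
Step 1 — KM = KB + BM = 5.59 + 4.12 = 9.71 m
Step 2 — GM = KM - KG = 9.71 - 6.62 = 3.09 m

3.09 m


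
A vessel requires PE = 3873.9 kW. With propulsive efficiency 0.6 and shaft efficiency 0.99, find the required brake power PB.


Formula: PB = PE / (eta_D * eta_S)
Step 1 — combined efficiency = eta_D * eta_S = 0.6 * 0.99 = 0.594
Step 2 — PB = 3873.9 / 0.594 ≈ 6521.7 kW (5 s.f.)

6521.7 kW


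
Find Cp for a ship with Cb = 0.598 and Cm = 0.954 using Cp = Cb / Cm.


Formula: Cp = Cb / Cm
Substituting: Cp = 0.598 / 0.954
Result: Cp ≈ 0.62683 (5 s.f.)

0.62683


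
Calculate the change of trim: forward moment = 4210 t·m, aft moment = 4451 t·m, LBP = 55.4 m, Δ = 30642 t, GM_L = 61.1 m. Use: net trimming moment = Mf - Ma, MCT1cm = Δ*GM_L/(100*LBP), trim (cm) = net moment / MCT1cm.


Formula: net trimming moment = Mf - Ma; MCT1cm = Δ*GM_L/(100*LBP); trim = net moment / MCT1cm
Step 1 — net trimming moment = 4210 - 4451 = -241 t·m
Step 2 — MCT1cm = 30642 * 61.1 / (100 * 55.4) = 337.947 t·m/cm
Step 3 — trim = -241 / 337.947 ≈ -0.71313 cm (5 s.f.)

-0.71313 cm


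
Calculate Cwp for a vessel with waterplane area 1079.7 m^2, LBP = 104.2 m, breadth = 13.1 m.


Formula: Cwp = Aw / (L * B)
Step 1 — L * B = 104.2 * 13.1 = 1365.02 m^2
Step 2 — Cwp = 1079.7 / 1365.02 ≈ 0.79098 (5 s.f.)

0.79098


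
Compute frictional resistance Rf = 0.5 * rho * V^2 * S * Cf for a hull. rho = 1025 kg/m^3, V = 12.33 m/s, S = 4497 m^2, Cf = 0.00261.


Formula: Rf = 0.5 * rho * V^2 * S * Cf
Step 1 — V^2 = 12.33^2 = 152.0289
Step 2 — 0.5 * rho * V^2 = 0.5 * 1025 * 152.0289 = 77914.81125
Step 3 — Rf = 77914.81125 * 4497 * 0.00261 ≈ 914500 N (5 s.f.)

914500 N


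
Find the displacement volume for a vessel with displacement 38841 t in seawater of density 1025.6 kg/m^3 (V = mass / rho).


Formula: V = mass / rho
Step 1 — convert tonnes to kg: 38841 t * 1000 = 38841000 kg
Step 2 — V = 38841000 / 1025.6 ≈ 37871 m^3 (5 s.f.)

37871 m^3


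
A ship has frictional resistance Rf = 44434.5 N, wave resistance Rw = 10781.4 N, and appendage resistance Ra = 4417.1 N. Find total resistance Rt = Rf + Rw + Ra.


Formula: Rt = Rf + Rw + Ra
Substituting: Rt = 44434.5 + 10781.4 + 4417.1
Result: Rt = 59633.0 N

59633.0 N


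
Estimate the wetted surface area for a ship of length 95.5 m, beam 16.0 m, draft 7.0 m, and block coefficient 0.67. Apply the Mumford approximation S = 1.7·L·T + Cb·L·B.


Formula: S = 1.7*L*T + V/T with V = Cb*L*B*T, i.e. S = L * (1.7*T + Cb*B)
Step 1 — 1.7*T = 1.7 * 7.0 = 11.9 m
Step 2 — Cb*B = 0.67 * 16.0 = 10.72 m
Step 3 — 1.7*T + Cb*B = 11.9 + 10.72 = 22.62 m
Step 4 — S = 95.5 * 22.62 ≈ 2160.2 m^2 (5 s.f.)

2160.2 m^2


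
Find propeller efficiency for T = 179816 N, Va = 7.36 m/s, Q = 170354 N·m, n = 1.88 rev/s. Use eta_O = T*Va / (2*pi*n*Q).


Formula: eta = T * Va / (2 * pi * n * Q)
Step 1 — numerator = T * Va = 179816 * 7.36 = 1323445.76
Step 2 — 2 * pi * n = 2 * pi * 1.88 = 11.812388
Step 3 — denominator = 11.812388 * 170354 = 2012287.55
Step 4 — eta = 1323445.76 / 2012287.55 ≈ 0.65768 (5 s.f.)

0.65768


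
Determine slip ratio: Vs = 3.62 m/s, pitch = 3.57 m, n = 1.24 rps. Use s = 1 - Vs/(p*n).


Formula: s = 1 - Vs / (p * n)
Step 1 — p * n = 3.57 * 1.24 = 4.4268
Step 2 — Vs / (p*n) = 3.62 / 4.4268 = 0.817746 (6 d.p.)
Step 3 — s = 1 - 0.817746 = 0.182254

0.182254


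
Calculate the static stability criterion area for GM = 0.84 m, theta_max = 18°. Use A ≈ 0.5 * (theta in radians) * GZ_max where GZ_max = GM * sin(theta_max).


Formula: GZ_max = GM * sin(theta); Area = 0.5 * theta_rad * GZ_max
Step 1 — GZ_max = 0.84 * sin(18°) = 0.84 * 0.309017 = 0.259574 m
Step 2 — theta_rad = 18 * pi/180 = 0.314159 rad
Step 3 — Area = 0.5 * 0.314159 * 0.259574 ≈ 0.040774 m·rad (5 s.f.)

0.040774 m·rad


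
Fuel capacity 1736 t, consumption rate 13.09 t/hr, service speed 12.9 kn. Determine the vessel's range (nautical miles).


Formula: endurance = fuel / rate; range = endurance * speed
Step 1 — endurance = 1736 / 13.09 = 132.6203 hours
Step 2 — range = 132.6203 * 12.9 ≈ 1710.8 nautical miles (5 s.f.)

1710.8 NM


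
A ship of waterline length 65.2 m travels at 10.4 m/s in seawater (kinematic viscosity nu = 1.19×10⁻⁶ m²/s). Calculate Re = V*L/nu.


Formula: Re = V * L / nu
Step 1 — V * L = 10.4 * 65.2 = 678.08 m^2/s
Step 2 — Re = 678.08 / 1.19e-6 = 5.70e+08

5.70e+08


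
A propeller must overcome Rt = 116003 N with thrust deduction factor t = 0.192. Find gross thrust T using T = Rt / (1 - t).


Formula: T = Rt / (1 - t)
Step 1 — (1 - t) = 1 - 0.192 = 0.808
Step 2 — T = 116003 / 0.808 ≈ 143570 N (5 s.f.)

143570 N


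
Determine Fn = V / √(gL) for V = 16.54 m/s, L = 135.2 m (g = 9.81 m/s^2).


Formula: Fn = V / sqrt(g * L)
Step 1 — g * L = 9.81 * 135.2 = 1326.312
Step 2 — sqrt(g * L) = sqrt(1326.312) = 36.418567
Step 3 — Fn = 16.54 / 36.418567 ≈ 0.45416 (5 s.f.)

0.45416


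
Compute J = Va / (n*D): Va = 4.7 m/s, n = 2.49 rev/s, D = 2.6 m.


Formula: J = Va / (n * D)
Step 1 — n * D = 2.49 * 2.6 = 6.474
Step 2 — J = 4.7 / 6.474 ≈ 0.72598 (5 s.f.)

0.72598


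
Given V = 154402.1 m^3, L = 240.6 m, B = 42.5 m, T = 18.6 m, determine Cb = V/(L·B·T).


Formula: Cb = V / (L * B * T)
Step 1 — L * B * T = 240.6 * 42.5 * 18.6 = 190194.3 m^3
Step 2 — Cb = 154402.1 / 190194.3 ≈ 0.81181 (5 s.f.)

0.81181


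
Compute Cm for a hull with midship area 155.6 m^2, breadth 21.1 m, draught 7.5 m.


Formula: Cm = Am / (B * T)
Step 1 — B * T = 21.1 * 7.5 = 158.25 m^2
Step 2 — Cm = 155.6 / 158.25 ≈ 0.98325 (5 s.f.)

0.98325


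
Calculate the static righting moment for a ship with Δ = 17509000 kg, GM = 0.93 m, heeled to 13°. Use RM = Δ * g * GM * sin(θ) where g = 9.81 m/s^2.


Formula: GZ = GM * sin(theta); RM = disp * g * GZ
Step 1 — GZ = 0.93 * sin(13°) = 0.93 * 0.224951 = 0.209204 m
Step 2 — RM = 17509000 * 9.81 * 0.209204 ≈ 35934000 N·m (5 s.f.)

35934000 N·m


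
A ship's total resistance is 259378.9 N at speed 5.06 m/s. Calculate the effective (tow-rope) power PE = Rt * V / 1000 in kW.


Formula: PE = Rt * V / 1000 (kW)
Step 1 — PE (W) = 259378.9 * 5.06 = 1312457.234 W
Step 2 — PE (kW) = 1312457.234 / 1000 ≈ 1312.5 kW (5 s.f.)

1312.5 kW


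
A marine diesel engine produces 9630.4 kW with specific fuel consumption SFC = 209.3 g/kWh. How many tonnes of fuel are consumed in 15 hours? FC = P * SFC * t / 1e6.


Formula: FC (tonnes) = P * SFC * t / 1,000,000
Step 1 — P * SFC * t = 9630.4 * 209.3 * 15 = 30234640.8 g
Step 2 — FC (tonnes) = 30234640.8 / 1,000,000 ≈ 30.235 tonnes (5 s.f.)

30.235 tonnes


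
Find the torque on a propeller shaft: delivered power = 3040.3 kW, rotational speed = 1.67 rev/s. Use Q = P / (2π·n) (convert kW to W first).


Formula: Q = P_W / (2 * pi * n)
Step 1 — P_W = 3040.3 kW * 1000 = 3040300.0 W
Step 2 — 2 * pi * n = 2 * pi * 1.67 = 10.492919
Step 3 — Q = 3040300.0 / 10.492919 ≈ 289750 N·m (5 s.f.)

289750 N·m


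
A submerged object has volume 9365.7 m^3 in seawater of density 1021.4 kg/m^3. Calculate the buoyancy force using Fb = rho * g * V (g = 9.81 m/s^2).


Formula: Fb = rho * g * V
Substituting: Fb = 1021.4 * 9.81 * 9365.7
Intermediate: 1021.4 * 9.81 = 10019.934
Result: Fb = 10019.934 * 9365.7 ≈ 93844000 N (5 s.f.)

93844000 N


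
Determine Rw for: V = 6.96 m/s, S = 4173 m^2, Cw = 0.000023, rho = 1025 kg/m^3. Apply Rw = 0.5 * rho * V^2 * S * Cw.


Formula: Rw = 0.5 * rho * V^2 * S * Cw
Step 1 — V^2 = 6.96^2 = 48.4416
Step 2 — 0.5 * rho * V^2 = 0.5 * 1025 * 48.4416 = 24826.32
Step 3 — Rw = 24826.32 * 4173 * 0.000023 ≈ 2382.8 N (5 s.f.)

2382.8 N


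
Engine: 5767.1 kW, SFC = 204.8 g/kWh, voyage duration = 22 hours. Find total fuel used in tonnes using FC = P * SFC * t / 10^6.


Formula: FC (tonnes) = P * SFC * t / 1,000,000
Step 1 — P * SFC * t = 5767.1 * 204.8 * 22 = 25984245.76 g
Step 2 — FC (tonnes) = 25984245.76 / 1,000,000 ≈ 25.984 tonnes (5 s.f.)

25.984 tonnes


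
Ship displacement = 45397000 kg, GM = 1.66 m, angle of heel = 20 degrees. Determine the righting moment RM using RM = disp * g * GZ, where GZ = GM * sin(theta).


Formula: GZ = GM * sin(theta); RM = disp * g * GZ
Step 1 — GZ = 1.66 * sin(20°) = 1.66 * 0.34202 = 0.567753 m
Step 2 — RM = 45397000 * 9.81 * 0.567753 ≈ 252850000 N·m (5 s.f.)

252850000 N·m


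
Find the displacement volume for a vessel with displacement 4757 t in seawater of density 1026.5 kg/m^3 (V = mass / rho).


Formula: V = mass / rho
Step 1 — convert tonnes to kg: 4757 t * 1000 = 4757000 kg
Step 2 — V = 4757000 / 1026.5 ≈ 4634.2 m^3 (5 s.f.)

4634.2 m^3


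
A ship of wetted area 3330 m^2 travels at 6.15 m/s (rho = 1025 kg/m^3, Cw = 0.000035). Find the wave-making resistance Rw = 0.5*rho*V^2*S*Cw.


Formula: Rw = 0.5 * rho * V^2 * S * Cw
Step 1 — V^2 = 6.15^2 = 37.8225
Step 2 — 0.5 * rho * V^2 = 0.5 * 1025 * 37.8225 = 19384.03125
Step 3 — Rw = 19384.03125 * 3330 * 0.000035 ≈ 2259.2 N (5 s.f.)

2259.2 N


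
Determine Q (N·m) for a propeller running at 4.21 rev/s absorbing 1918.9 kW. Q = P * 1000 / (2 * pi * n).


Formula: Q = P_W / (2 * pi * n)
Step 1 — P_W = 1918.9 kW * 1000 = 1918900.0 W
Step 2 — 2 * pi * n = 2 * pi * 4.21 = 26.45221
Step 3 — Q = 1918900.0 / 26.45221 ≈ 72542 N·m (5 s.f.)

72542 N·m


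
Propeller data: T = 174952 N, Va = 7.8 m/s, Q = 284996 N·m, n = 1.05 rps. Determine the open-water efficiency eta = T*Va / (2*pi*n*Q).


Formula: eta = T * Va / (2 * pi * n * Q)
Step 1 — numerator = T * Va = 174952 * 7.8 = 1364625.6
Step 2 — 2 * pi * n = 2 * pi * 1.05 = 6.597345
Step 3 — denominator = 6.597345 * 284996 = 1880216.94
Step 4 — eta = 1364625.6 / 1880216.94 ≈ 0.72578 (5 s.f.)

0.72578


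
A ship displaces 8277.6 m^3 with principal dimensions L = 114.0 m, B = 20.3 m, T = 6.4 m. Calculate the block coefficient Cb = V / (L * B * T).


Formula: Cb = V / (L * B * T)
Step 1 — L * B * T = 114.0 * 20.3 * 6.4 = 14810.88 m^3
Step 2 — Cb = 8277.6 / 14810.88 ≈ 0.55889 (5 s.f.)

0.55889


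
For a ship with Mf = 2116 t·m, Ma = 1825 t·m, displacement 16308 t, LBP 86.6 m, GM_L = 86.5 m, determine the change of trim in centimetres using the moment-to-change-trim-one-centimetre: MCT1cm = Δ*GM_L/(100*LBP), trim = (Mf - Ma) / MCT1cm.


Formula: net trimming moment = Mf - Ma; MCT1cm = Δ*GM_L/(100*LBP); trim = net moment / MCT1cm
Step 1 — net trimming moment = 2116 - 1825 = 291 t·m
Step 2 — MCT1cm = 16308 * 86.5 / (100 * 86.6) = 162.8917 t·m/cm
Step 3 — trim = 291 / 162.8917 ≈ 1.7865 cm (5 s.f.)

1.7865 cm


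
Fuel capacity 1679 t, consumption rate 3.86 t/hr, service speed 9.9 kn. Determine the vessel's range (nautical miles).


Formula: endurance = fuel / rate; range = endurance * speed
Step 1 — endurance = 1679 / 3.86 = 434.9741 hours
Step 2 — range = 434.9741 * 9.9 ≈ 4306.2 nautical miles (5 s.f.)

4306.2 NM


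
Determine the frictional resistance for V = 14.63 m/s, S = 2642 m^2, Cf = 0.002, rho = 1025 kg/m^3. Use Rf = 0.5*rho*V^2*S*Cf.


Formula: Rf = 0.5 * rho * V^2 * S * Cf
Step 1 — V^2 = 14.63^2 = 214.0369
Step 2 — 0.5 * rho * V^2 = 0.5 * 1025 * 214.0369 = 109693.91125
Step 3 — Rf = 109693.91125 * 2642 * 0.002 ≈ 579620 N (5 s.f.)

579620 N


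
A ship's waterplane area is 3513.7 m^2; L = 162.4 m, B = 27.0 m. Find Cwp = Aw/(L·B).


Formula: Cwp = Aw / (L * B)
Step 1 — L * B = 162.4 * 27.0 = 4384.8 m^2
Step 2 — Cwp = 3513.7 / 4384.8 ≈ 0.80134 (5 s.f.)

0.80134


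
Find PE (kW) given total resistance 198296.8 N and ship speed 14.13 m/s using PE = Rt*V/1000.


Formula: PE = Rt * V / 1000 (kW)
Step 1 — PE (W) = 198296.8 * 14.13 = 2801933.784 W
Step 2 — PE (kW) = 2801933.784 / 1000 ≈ 2801.9 kW (5 s.f.)

2801.9 kW


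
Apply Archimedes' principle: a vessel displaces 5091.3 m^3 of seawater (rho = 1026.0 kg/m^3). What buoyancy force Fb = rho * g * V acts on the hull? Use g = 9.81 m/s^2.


Formula: Fb = rho * g * V
Substituting: Fb = 1026.0 * 9.81 * 5091.3
Intermediate: 1026.0 * 9.81 = 10065.06
Result: Fb = 10065.06 * 5091.3 ≈ 51244000 N (5 s.f.)

51244000 N


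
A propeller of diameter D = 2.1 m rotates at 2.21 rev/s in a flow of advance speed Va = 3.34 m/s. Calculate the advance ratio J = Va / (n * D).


Formula: J = Va / (n * D)
Step 1 — n * D = 2.21 * 2.1 = 4.641
Step 2 — J = 3.34 / 4.641 ≈ 0.71967 (5 s.f.)

0.71967


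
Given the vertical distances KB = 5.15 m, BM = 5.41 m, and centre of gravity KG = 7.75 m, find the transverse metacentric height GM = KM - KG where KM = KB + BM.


Formula: GM = KB + BM - KG
Step 1 — KM = KB + BM = 5.15 + 5.41 = 10.56 m
Step 2 — GM = KM - KG = 10.56 - 7.75 = 2.81 m

2.81 m


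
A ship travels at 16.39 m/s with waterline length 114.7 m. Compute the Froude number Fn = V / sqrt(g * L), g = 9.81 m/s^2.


Formula: Fn = V / sqrt(g * L)
Step 1 — g * L = 9.81 * 114.7 = 1125.207
Step 2 — sqrt(g * L) = sqrt(1125.207) = 33.544105
Step 3 — Fn = 16.39 / 33.544105 ≈ 0.48861 (5 s.f.)

0.48861


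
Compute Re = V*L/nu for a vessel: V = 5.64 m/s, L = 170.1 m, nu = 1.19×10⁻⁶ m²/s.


Formula: Re = V * L / nu
Step 1 — V * L = 5.64 * 170.1 = 959.364 m^2/s
Step 2 — Re = 959.364 / 1.19e-6 = 8.06e+08

8.06e+08


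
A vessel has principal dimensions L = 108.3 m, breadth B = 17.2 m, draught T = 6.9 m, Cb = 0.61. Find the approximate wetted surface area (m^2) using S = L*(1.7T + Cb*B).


Formula: S = 1.7*L*T + V/T with V = Cb*L*B*T, i.e. S = L * (1.7*T + Cb*B)
Step 1 — 1.7*T = 1.7 * 6.9 = 11.73 m
Step 2 — Cb*B = 0.61 * 17.2 = 10.492 m
Step 3 — 1.7*T + Cb*B = 11.73 + 10.492 = 22.222 m
Step 4 — S = 108.3 * 22.222 ≈ 2406.6 m^2 (5 s.f.)

2406.6 m^2


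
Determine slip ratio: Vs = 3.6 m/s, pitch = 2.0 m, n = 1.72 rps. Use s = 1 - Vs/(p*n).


Formula: s = 1 - Vs / (p * n)
Step 1 — p * n = 2.0 * 1.72 = 3.44
Step 2 — Vs / (p*n) = 3.6 / 3.44 = 1.046512 (6 d.p.)
Step 3 — s = 1 - 1.046512 = -0.046512

-0.046512


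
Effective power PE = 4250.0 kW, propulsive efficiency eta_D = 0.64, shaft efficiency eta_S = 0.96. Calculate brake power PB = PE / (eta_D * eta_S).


Formula: PB = PE / (eta_D * eta_S)
Step 1 — combined efficiency = eta_D * eta_S = 0.64 * 0.96 = 0.6144
Step 2 — PB = 4250.0 / 0.6144 ≈ 6917.3 kW (5 s.f.)

6917.3 kW


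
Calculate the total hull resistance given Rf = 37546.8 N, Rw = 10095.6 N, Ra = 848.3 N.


Formula: Rt = Rf + Rw + Ra
Substituting: Rt = 37546.8 + 10095.6 + 848.3
Result: Rt = 48490.7 N

48490.7 N


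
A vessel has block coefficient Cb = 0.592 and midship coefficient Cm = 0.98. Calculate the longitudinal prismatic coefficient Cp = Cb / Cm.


Formula: Cp = Cb / Cm
Substituting: Cp = 0.592 / 0.98
Result: Cp ≈ 0.60408 (5 s.f.)

0.60408


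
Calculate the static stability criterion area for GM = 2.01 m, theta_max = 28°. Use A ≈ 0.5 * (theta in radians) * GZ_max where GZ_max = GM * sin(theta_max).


Formula: GZ_max = GM * sin(theta); Area = 0.5 * theta_rad * GZ_max
Step 1 — GZ_max = 2.01 * sin(28°) = 2.01 * 0.469472 = 0.943639 m
Step 2 — theta_rad = 28 * pi/180 = 0.488692 rad
Step 3 — Area = 0.5 * 0.488692 * 0.943639 ≈ 0.23057 m·rad (5 s.f.)

0.23057 m·rad


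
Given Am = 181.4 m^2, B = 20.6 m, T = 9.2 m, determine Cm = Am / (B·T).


Formula: Cm = Am / (B * T)
Step 1 — B * T = 20.6 * 9.2 = 189.52 m^2
Step 2 — Cm = 181.4 / 189.52 ≈ 0.95715 (5 s.f.)

0.95715


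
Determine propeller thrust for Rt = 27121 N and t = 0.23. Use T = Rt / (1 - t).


Formula: T = Rt / (1 - t)
Step 1 — (1 - t) = 1 - 0.23 = 0.77
Step 2 — T = 27121 / 0.77 ≈ 35222 N (5 s.f.)

35222 N


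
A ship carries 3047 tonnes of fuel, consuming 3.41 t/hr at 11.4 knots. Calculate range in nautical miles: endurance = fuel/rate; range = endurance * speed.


Formula: endurance = fuel / rate; range = endurance * speed
Step 1 — endurance = 3047 / 3.41 = 893.5484 hours
Step 2 — range = 893.5484 * 11.4 ≈ 10186 nautical miles (5 s.f.)

10186 NM


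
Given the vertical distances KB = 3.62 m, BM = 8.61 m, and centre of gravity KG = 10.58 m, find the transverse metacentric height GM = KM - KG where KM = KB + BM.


Formula: GM = KB + BM - KG
Step 1 — KM = KB + BM = 3.62 + 8.61 = 12.23 m
Step 2 — GM = KM - KG = 12.23 - 10.58 = 1.65 m

1.65 m


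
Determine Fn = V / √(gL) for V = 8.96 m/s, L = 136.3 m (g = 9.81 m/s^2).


Formula: Fn = V / sqrt(g * L)
Step 1 — g * L = 9.81 * 136.3 = 1337.103
Step 2 — sqrt(g * L) = sqrt(1337.103) = 36.566419
Step 3 — Fn = 8.96 / 36.566419 ≈ 0.24503 (5 s.f.)

0.24503


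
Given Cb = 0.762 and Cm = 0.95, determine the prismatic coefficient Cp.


Formula: Cp = Cb / Cm
Substituting: Cp = 0.762 / 0.95
Result: Cp ≈ 0.80211 (5 s.f.)

0.80211


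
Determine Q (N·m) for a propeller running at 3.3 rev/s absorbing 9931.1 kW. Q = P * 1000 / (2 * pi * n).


Formula: Q = P_W / (2 * pi * n)
Step 1 — P_W = 9931.1 kW * 1000 = 9931100.0 W
Step 2 — 2 * pi * n = 2 * pi * 3.3 = 20.734512
Step 3 — Q = 9931100.0 / 20.734512 ≈ 478960 N·m (5 s.f.)

478960 N·m


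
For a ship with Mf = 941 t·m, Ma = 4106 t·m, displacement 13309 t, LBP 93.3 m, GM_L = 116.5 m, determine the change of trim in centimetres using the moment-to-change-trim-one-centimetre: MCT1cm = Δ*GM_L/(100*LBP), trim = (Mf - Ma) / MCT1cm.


Formula: net trimming moment = Mf - Ma; MCT1cm = Δ*GM_L/(100*LBP); trim = net moment / MCT1cm
Step 1 — net trimming moment = 941 - 4106 = -3165 t·m
Step 2 — MCT1cm = 13309 * 116.5 / (100 * 93.3) = 166.1842 t·m/cm
Step 3 — trim = -3165 / 166.1842 ≈ -19.045 cm (5 s.f.)

-19.045 cm


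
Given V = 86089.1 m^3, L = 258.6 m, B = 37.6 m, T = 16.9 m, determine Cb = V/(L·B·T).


Formula: Cb = V / (L * B * T)
Step 1 — L * B * T = 258.6 * 37.6 * 16.9 = 164324.784 m^3
Step 2 — Cb = 86089.1 / 164324.784 ≈ 0.52390 (5 s.f.)

0.52390


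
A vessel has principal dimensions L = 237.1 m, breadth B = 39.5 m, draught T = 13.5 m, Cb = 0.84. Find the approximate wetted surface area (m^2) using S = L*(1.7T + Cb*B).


Formula: S = 1.7*L*T + V/T with V = Cb*L*B*T, i.e. S = L * (1.7*T + Cb*B)
Step 1 — 1.7*T = 1.7 * 13.5 = 22.95 m
Step 2 — Cb*B = 0.84 * 39.5 = 33.18 m
Step 3 — 1.7*T + Cb*B = 22.95 + 33.18 = 56.13 m
Step 4 — S = 237.1 * 56.13 ≈ 13308 m^2 (5 s.f.)

13308 m^2


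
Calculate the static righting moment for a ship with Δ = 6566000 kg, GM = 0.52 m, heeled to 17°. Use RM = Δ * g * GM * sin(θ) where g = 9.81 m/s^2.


Formula: GZ = GM * sin(theta); RM = disp * g * GZ
Step 1 — GZ = 0.52 * sin(17°) = 0.52 * 0.292372 = 0.152033 m
Step 2 — RM = 6566000 * 9.81 * 0.152033 ≈ 9792800 N·m (5 s.f.)

9792800 N·m


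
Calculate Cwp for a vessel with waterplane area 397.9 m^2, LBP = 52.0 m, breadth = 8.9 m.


Formula: Cwp = Aw / (L * B)
Step 1 — L * B = 52.0 * 8.9 = 462.8 m^2
Step 2 — Cwp = 397.9 / 462.8 ≈ 0.85977 (5 s.f.)

0.85977


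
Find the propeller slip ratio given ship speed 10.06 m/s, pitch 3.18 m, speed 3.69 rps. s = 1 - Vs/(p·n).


Formula: s = 1 - Vs / (p * n)
Step 1 — p * n = 3.18 * 3.69 = 11.7342
Step 2 — Vs / (p*n) = 10.06 / 11.7342 = 0.857323 (6 d.p.)
Step 3 — s = 1 - 0.857323 = 0.142677

0.142677


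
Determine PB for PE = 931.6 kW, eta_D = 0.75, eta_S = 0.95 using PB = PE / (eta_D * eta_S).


Formula: PB = PE / (eta_D * eta_S)
Step 1 — combined efficiency = eta_D * eta_S = 0.75 * 0.95 = 0.7125
Step 2 — PB = 931.6 / 0.7125 ≈ 1307.5 kW (5 s.f.)

1307.5 kW


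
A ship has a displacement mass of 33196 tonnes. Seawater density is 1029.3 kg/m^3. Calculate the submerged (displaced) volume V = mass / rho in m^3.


Formula: V = mass / rho
Step 1 — convert tonnes to kg: 33196 t * 1000 = 33196000 kg
Step 2 — V = 33196000 / 1029.3 ≈ 32251 m^3 (5 s.f.)

32251 m^3


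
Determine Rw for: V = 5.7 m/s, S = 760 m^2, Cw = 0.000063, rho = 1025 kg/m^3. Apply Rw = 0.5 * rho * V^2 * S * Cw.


Formula: Rw = 0.5 * rho * V^2 * S * Cw
Step 1 — V^2 = 5.7^2 = 32.49
Step 2 — 0.5 * rho * V^2 = 0.5 * 1025 * 32.49 = 16651.125
Step 3 — Rw = 16651.125 * 760 * 0.000063 ≈ 797.26 N (5 s.f.)

797.26 N
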